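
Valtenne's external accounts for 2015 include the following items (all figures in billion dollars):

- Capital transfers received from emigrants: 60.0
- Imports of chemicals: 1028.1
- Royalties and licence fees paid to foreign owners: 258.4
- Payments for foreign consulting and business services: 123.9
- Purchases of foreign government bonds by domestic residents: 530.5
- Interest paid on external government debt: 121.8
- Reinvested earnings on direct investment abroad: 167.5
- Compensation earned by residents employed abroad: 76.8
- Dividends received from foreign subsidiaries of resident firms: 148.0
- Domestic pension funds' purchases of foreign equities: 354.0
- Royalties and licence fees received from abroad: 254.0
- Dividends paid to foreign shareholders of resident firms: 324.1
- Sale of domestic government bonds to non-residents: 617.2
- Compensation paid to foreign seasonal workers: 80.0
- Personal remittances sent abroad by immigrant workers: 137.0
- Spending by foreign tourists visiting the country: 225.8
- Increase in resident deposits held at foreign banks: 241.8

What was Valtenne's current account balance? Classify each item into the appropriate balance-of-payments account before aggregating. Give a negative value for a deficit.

Goods: -1028.1
Services: 225.8 - 123.9 + 254.0 - 258.4 = 97.5
Primary income: 148.0 - 121.8 - 80.0 + 167.5 + 76.8 - 324.1 = -133.6
Secondary income: -137.0
Current account = (-1028.1) + 97.5 + (-133.6) + (-137.0) = -1201.2
(Excluded from the current account — capital account: capital transfers received from emigrants 60.0; financial account: purchases of foreign government bonds by domestic residents 530.5, domestic pension funds' purchases of foreign equities 354.0, sale of domestic government bonds to non-residents 617.2, increase in resident deposits held at foreign banks 241.8.)

-1201.2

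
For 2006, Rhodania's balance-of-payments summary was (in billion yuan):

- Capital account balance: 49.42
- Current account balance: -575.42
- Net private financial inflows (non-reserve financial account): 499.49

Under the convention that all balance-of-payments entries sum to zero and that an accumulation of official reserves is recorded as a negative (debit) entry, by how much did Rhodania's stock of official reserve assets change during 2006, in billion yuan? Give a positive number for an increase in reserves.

-26.51

Official reserve transactions balance = -((-575.42) + 49.42 + 499.49) = 26.51
An accumulation of reserves is recorded as a debit (negative entry), so the change in the stock of reserves is the negative of that balance.
Change in official reserves = -(26.51) = -26.51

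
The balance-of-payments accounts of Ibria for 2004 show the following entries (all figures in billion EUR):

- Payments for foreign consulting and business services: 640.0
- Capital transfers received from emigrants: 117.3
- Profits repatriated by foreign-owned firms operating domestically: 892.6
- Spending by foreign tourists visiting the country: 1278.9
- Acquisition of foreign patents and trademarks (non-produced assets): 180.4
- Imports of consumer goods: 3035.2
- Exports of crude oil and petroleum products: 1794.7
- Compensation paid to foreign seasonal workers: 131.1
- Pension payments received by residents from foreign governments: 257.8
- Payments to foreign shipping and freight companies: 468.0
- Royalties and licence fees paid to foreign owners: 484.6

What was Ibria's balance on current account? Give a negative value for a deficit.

-2320.1

Goods: 1794.7 - 3035.2 = -1240.5
Services: 1278.9 - 468.0 - 484.6 - 640.0 = -313.7
Primary income: -131.1 - 892.6 = -1023.7
Secondary income: 257.8
Current account = (-1240.5) + (-313.7) + (-1023.7) + 257.8 = -2320.1
(Excluded from the current account — capital account: capital transfers received from emigrants 117.3, acquisition of foreign patents and trademarks (non-produced assets) 180.4.)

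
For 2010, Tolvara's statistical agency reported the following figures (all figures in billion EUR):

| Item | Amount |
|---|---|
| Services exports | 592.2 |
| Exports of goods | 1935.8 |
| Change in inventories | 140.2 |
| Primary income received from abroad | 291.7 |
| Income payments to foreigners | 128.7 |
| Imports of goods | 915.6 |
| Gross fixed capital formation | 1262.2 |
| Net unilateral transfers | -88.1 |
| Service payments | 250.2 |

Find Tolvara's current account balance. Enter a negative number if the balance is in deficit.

Goods balance = 1935.8 - 915.6 = 1020.2
Services balance = 592.2 - 250.2 = 342.0
Trade balance (goods + services) = 1020.2 + 342.0 = 1362.2
Net primary income = 291.7 - 128.7 = 163.0
Net secondary income = -88.1
Current account = 1362.2 + 163.0 + (-88.1) = 1437.1

1437.1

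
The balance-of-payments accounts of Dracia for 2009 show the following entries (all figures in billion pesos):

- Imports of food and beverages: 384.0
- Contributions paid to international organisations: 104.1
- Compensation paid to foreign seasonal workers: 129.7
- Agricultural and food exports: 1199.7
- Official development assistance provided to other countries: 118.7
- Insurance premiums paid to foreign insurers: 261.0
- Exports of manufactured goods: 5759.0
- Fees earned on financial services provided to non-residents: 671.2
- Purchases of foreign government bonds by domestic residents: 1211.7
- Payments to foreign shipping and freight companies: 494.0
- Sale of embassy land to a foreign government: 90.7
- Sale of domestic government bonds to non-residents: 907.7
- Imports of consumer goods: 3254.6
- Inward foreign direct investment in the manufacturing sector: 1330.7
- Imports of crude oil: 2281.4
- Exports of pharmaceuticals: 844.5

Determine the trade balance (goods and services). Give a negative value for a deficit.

Goods: 844.5 - 2281.4 + 1199.7 - 384.0 - 3254.6 + 5759.0 = 1883.2
Services: -261.0 - 494.0 + 671.2 = -83.8
Trade balance = 1883.2 + (-83.8) = 1799.4
(Excluded from the trade balance — secondary income: contributions paid to international organisations 104.1, official development assistance provided to other countries 118.7; primary income: compensation paid to foreign seasonal workers 129.7; financial account: purchases of foreign government bonds by domestic residents 1211.7, sale of domestic government bonds to non-residents 907.7, inward foreign direct investment in the manufacturing sector 1330.7; capital account: sale of embassy land to a foreign government 90.7.)

1799.4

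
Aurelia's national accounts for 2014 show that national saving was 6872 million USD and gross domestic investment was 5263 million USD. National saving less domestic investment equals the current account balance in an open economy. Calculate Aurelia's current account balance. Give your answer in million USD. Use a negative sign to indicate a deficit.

1609

CA = S - I = 6872 - 5263 = 1609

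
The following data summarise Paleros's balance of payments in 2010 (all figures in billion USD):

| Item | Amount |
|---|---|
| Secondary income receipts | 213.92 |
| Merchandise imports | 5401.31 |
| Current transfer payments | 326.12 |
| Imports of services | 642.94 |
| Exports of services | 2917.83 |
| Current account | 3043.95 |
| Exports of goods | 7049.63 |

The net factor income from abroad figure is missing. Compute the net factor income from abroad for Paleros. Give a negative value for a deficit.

Current account = goods balance + services balance + net primary income + net secondary income
Sum of the known components = 3811.01
Net factor income from abroad = CA - (known components) = 3043.95 - 3811.01 = -767.06

-767.06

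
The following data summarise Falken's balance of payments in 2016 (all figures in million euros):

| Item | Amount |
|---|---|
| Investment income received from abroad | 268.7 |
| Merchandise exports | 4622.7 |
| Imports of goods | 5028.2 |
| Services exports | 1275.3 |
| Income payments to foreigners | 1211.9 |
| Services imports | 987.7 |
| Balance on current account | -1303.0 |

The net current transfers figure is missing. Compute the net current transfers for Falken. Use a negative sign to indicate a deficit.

-241.9

Current account = goods balance + services balance + net primary income + net secondary income
Sum of the known components = -1061.1
Net current transfers = CA - (known components) = -1303.0 - (-1061.1) = -241.9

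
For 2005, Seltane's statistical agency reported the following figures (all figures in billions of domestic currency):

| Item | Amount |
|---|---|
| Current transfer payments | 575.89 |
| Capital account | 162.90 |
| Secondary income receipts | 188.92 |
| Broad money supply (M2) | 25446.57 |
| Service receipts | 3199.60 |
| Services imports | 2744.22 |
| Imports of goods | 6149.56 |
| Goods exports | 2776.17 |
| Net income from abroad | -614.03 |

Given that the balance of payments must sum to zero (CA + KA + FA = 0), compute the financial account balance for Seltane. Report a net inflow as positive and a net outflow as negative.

Goods balance = 2776.17 - 6149.56 = -3373.39
Services balance = 3199.60 - 2744.22 = 455.38
Trade balance (goods + services) = -3373.39 + 455.38 = -2918.01
Net primary income = -614.03
Net secondary income = 188.92 - 575.89 = -386.97
Current account = -2918.01 + (-614.03) + (-386.97) = -3919.01
Financial account = -(-3919.01 + 162.90) = 3756.11

3756.11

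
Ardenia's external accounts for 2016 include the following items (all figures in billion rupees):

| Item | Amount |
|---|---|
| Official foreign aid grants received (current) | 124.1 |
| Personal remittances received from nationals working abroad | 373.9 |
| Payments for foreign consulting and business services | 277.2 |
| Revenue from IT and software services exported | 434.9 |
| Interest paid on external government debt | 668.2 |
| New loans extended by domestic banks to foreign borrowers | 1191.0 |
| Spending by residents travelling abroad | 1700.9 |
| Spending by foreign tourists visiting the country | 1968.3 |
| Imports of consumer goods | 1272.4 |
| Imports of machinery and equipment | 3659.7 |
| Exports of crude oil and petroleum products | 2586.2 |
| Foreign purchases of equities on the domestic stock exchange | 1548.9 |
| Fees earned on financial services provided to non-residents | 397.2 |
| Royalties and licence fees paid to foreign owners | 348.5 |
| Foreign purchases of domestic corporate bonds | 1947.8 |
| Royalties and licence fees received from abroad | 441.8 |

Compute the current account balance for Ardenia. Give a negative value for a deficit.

Goods: 2586.2 - 1272.4 - 3659.7 = -2345.9
Services: -348.5 - 277.2 + 441.8 + 1968.3 - 1700.9 + 434.9 + 397.2 = 915.6
Primary income: -668.2
Secondary income: 124.1 + 373.9 = 498.0
Current account = (-2345.9) + 915.6 + (-668.2) + 498.0 = -1600.5
(Excluded from the current account — financial account: new loans extended by domestic banks to foreign borrowers 1191.0, foreign purchases of equities on the domestic stock exchange 1548.9, foreign purchases of domestic corporate bonds 1947.8.)

-1600.5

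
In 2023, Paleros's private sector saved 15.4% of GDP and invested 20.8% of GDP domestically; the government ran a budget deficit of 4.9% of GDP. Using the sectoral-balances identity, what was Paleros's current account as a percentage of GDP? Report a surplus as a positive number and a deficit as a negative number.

-10.3

By the sectoral-balances identity, CA = (S_private - I) + (T - G).
Private balance = 15.4 - 20.8 = -5.4
Government balance (T - G) = -4.9
CA = -5.4 + (-4.9) = -10.3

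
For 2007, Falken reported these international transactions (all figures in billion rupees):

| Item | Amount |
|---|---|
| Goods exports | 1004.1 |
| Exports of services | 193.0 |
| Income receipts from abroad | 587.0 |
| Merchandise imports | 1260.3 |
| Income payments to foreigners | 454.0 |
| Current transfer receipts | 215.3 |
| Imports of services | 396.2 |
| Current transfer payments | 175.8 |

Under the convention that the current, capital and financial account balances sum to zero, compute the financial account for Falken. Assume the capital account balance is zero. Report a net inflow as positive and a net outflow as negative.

286.9

Goods balance = 1004.1 - 1260.3 = -256.2
Services balance = 193.0 - 396.2 = -203.2
Trade balance (goods + services) = -256.2 + (-203.2) = -459.4
Net primary income = 587.0 - 454.0 = 133.0
Net secondary income = 215.3 - 175.8 = 39.5
Current account = -459.4 + 133.0 + 39.5 = -286.9
Financial account = -(-286.9) = 286.9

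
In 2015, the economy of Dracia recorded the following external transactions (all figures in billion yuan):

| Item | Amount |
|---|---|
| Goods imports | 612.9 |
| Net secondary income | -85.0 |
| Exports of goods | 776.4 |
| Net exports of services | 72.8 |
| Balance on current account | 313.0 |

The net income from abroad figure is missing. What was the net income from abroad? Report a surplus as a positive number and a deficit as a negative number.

Current account = goods balance + services balance + net primary income + net secondary income
Sum of the known components = 151.3
Net income from abroad = CA - (known components) = 313.0 - 151.3 = 161.7

161.7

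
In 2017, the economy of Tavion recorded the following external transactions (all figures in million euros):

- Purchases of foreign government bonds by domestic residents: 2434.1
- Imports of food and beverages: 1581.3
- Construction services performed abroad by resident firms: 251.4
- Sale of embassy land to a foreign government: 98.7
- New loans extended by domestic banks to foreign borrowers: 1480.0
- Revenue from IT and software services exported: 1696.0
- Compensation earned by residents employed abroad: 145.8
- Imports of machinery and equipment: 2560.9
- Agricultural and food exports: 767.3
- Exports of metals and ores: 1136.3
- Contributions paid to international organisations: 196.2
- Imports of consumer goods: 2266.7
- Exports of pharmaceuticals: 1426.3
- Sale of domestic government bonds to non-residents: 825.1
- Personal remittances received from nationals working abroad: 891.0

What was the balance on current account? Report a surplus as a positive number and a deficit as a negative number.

Goods: 767.3 + 1136.3 + 1426.3 - 2266.7 - 1581.3 - 2560.9 = -3079.0
Services: 1696.0 + 251.4 = 1947.4
Primary income: 145.8
Secondary income: -196.2 + 891.0 = 694.8
Current account = (-3079.0) + 1947.4 + 145.8 + 694.8 = -291.0
(Excluded from the current account — financial account: purchases of foreign government bonds by domestic residents 2434.1, new loans extended by domestic banks to foreign borrowers 1480.0, sale of domestic government bonds to non-residents 825.1; capital account: sale of embassy land to a foreign government 98.7.)

-291.0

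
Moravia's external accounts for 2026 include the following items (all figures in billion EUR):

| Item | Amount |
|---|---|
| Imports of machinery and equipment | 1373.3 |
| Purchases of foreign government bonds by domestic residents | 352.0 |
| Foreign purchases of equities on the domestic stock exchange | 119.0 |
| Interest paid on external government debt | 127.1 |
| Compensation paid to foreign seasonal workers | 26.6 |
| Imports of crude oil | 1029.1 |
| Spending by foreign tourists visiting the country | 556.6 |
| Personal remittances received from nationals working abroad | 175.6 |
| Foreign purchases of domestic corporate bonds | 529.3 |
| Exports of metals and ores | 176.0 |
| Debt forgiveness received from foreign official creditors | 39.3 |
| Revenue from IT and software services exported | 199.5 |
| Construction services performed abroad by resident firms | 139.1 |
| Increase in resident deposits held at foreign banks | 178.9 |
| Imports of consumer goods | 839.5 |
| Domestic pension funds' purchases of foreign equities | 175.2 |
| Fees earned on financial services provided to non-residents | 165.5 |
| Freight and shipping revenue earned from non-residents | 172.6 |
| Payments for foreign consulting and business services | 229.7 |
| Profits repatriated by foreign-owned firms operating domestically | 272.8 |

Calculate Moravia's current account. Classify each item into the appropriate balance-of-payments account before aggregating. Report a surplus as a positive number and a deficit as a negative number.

Goods: -1373.3 - 1029.1 + 176.0 - 839.5 = -3065.9
Services: 556.6 + 139.1 - 229.7 + 165.5 + 199.5 + 172.6 = 1003.6
Primary income: -272.8 - 127.1 - 26.6 = -426.5
Secondary income: 175.6
Current account = (-3065.9) + 1003.6 + (-426.5) + 175.6 = -2313.2
(Excluded from the current account — financial account: purchases of foreign government bonds by domestic residents 352.0, foreign purchases of equities on the domestic stock exchange 119.0, foreign purchases of domestic corporate bonds 529.3, increase in resident deposits held at foreign banks 178.9, domestic pension funds' purchases of foreign equities 175.2; capital account: debt forgiveness received from foreign official creditors 39.3.)

-2313.2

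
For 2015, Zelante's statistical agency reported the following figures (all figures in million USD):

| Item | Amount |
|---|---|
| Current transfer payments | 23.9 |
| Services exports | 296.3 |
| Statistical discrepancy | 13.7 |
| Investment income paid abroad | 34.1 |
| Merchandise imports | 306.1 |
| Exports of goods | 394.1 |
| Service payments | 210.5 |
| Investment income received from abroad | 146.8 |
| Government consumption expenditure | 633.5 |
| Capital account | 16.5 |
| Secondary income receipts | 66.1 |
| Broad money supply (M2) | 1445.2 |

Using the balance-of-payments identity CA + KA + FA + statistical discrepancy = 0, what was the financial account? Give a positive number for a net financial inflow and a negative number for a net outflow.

Goods balance = 394.1 - 306.1 = 88.0
Services balance = 296.3 - 210.5 = 85.8
Trade balance (goods + services) = 88.0 + 85.8 = 173.8
Net primary income = 146.8 - 34.1 = 112.7
Net secondary income = 66.1 - 23.9 = 42.2
Current account = 173.8 + 112.7 + 42.2 = 328.7
Financial account = -(328.7 + 16.5 + 13.7) = -358.9

-358.9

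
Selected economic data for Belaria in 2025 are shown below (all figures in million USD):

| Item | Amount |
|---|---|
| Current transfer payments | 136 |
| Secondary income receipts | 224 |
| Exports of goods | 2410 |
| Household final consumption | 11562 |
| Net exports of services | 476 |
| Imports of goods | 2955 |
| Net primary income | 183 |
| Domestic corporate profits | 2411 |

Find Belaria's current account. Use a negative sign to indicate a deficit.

202

Goods balance = 2410 - 2955 = -545
Services balance = 476
Trade balance (goods + services) = -545 + 476 = -69
Net primary income = 183
Net secondary income = 224 - 136 = 88
Current account = -69 + 183 + 88 = 202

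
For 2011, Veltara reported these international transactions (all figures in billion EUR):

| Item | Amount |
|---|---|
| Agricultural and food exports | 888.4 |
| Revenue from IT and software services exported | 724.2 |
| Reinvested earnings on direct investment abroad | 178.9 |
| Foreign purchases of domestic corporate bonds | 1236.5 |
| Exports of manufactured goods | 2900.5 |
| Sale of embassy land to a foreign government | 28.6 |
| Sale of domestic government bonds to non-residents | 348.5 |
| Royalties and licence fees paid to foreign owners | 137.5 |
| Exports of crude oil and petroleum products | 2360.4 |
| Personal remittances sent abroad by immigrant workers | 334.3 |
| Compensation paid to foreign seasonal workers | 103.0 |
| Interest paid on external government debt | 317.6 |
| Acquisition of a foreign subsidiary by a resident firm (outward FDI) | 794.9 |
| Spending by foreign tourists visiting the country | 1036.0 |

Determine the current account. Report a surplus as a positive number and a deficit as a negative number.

7196.0

Goods: 888.4 + 2900.5 + 2360.4 = 6149.3
Services: 1036.0 - 137.5 + 724.2 = 1622.7
Primary income: -103.0 - 317.6 + 178.9 = -241.7
Secondary income: -334.3
Current account = 6149.3 + 1622.7 + (-241.7) + (-334.3) = 7196.0
(Excluded from the current account — financial account: foreign purchases of domestic corporate bonds 1236.5, sale of domestic government bonds to non-residents 348.5, acquisition of a foreign subsidiary by a resident firm (outward FDI) 794.9; capital account: sale of embassy land to a foreign government 28.6.)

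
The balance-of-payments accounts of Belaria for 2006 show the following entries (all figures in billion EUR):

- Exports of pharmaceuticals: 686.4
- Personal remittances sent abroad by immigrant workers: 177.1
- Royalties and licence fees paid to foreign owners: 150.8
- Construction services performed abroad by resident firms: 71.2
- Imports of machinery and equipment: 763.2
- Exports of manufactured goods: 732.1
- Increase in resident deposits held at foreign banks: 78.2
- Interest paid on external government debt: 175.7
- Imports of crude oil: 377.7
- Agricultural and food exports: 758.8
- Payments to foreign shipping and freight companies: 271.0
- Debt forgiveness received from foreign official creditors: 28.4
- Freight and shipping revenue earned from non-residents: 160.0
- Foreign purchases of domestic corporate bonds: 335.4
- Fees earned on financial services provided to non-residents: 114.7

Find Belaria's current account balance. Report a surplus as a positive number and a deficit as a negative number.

607.7

Goods: 758.8 + 686.4 - 763.2 - 377.7 + 732.1 = 1036.4
Services: 71.2 - 150.8 + 160.0 + 114.7 - 271.0 = -75.9
Primary income: -175.7
Secondary income: -177.1
Current account = 1036.4 + (-75.9) + (-175.7) + (-177.1) = 607.7
(Excluded from the current account — financial account: increase in resident deposits held at foreign banks 78.2, foreign purchases of domestic corporate bonds 335.4; capital account: debt forgiveness received from foreign official creditors 28.4.)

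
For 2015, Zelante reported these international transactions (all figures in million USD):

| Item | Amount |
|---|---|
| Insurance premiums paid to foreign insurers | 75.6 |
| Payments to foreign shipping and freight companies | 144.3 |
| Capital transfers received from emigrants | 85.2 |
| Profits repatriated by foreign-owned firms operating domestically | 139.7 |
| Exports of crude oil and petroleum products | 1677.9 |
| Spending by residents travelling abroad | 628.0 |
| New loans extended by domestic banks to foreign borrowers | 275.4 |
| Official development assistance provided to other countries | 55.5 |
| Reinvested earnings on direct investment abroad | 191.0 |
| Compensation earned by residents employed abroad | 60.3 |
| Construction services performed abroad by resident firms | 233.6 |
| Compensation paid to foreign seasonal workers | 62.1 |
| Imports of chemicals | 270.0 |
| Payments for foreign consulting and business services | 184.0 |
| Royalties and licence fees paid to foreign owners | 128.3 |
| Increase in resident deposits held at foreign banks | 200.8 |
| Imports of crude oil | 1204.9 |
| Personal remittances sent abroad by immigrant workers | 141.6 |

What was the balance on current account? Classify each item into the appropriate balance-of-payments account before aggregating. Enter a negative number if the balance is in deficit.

Goods: 1677.9 - 270.0 - 1204.9 = 203.0
Services: -128.3 - 144.3 + 233.6 - 184.0 - 628.0 - 75.6 = -926.6
Primary income: 60.3 - 139.7 + 191.0 - 62.1 = 49.5
Secondary income: -141.6 - 55.5 = -197.1
Current account = 203.0 + (-926.6) + 49.5 + (-197.1) = -871.2
(Excluded from the current account — capital account: capital transfers received from emigrants 85.2; financial account: new loans extended by domestic banks to foreign borrowers 275.4, increase in resident deposits held at foreign banks 200.8.)

-871.2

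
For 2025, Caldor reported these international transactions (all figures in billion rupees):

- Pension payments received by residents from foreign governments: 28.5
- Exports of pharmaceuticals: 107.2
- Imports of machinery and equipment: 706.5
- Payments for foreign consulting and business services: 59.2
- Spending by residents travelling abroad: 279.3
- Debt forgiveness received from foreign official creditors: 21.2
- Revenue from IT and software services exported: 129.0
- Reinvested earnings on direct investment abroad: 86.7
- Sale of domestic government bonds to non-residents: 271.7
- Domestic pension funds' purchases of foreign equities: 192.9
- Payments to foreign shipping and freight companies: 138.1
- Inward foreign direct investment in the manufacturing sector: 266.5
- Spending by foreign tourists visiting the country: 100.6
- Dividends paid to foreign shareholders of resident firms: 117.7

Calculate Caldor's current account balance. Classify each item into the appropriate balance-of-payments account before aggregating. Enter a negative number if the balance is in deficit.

-848.8

Goods: -706.5 + 107.2 = -599.3
Services: -279.3 + 100.6 - 59.2 + 129.0 - 138.1 = -247.0
Primary income: 86.7 - 117.7 = -31.0
Secondary income: 28.5
Current account = (-599.3) + (-247.0) + (-31.0) + 28.5 = -848.8
(Excluded from the current account — capital account: debt forgiveness received from foreign official creditors 21.2; financial account: sale of domestic government bonds to non-residents 271.7, domestic pension funds' purchases of foreign equities 192.9, inward foreign direct investment in the manufacturing sector 266.5.)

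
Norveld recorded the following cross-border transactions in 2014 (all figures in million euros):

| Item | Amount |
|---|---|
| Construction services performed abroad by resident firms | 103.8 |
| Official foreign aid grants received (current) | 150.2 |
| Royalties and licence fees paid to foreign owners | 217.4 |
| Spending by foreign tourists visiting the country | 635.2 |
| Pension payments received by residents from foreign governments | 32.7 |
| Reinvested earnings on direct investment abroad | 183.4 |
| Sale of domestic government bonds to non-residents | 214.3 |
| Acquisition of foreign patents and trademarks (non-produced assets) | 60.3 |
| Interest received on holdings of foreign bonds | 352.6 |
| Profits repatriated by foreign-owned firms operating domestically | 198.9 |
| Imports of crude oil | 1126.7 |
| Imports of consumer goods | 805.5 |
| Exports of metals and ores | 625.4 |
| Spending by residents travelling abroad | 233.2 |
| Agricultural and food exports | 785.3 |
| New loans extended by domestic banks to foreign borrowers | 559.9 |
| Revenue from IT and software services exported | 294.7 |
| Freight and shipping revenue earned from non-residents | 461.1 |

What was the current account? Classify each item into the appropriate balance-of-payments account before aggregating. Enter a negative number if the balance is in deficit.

1042.7

Goods: 625.4 - 1126.7 - 805.5 + 785.3 = -521.5
Services: 461.1 + 635.2 + 294.7 - 233.2 - 217.4 + 103.8 = 1044.2
Primary income: 183.4 - 198.9 + 352.6 = 337.1
Secondary income: 32.7 + 150.2 = 182.9
Current account = (-521.5) + 1044.2 + 337.1 + 182.9 = 1042.7
(Excluded from the current account — financial account: sale of domestic government bonds to non-residents 214.3, new loans extended by domestic banks to foreign borrowers 559.9; capital account: acquisition of foreign patents and trademarks (non-produced assets) 60.3.)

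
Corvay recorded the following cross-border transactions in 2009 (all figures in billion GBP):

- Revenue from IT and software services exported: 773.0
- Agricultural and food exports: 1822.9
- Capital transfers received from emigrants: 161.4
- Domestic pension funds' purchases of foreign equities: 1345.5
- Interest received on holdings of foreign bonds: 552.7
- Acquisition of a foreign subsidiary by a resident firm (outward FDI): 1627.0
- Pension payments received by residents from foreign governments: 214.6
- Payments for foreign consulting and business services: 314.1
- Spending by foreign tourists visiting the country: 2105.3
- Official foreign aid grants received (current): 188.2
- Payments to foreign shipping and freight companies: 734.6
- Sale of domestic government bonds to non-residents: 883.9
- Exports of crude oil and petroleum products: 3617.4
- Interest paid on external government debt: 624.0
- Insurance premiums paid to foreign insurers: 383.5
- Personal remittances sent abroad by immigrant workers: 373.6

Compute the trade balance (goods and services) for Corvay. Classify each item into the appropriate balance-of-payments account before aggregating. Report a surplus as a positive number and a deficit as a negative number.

Goods: 3617.4 + 1822.9 = 5440.3
Services: -734.6 - 383.5 + 2105.3 + 773.0 - 314.1 = 1446.1
Trade balance = 5440.3 + 1446.1 = 6886.4
(Excluded from the trade balance — capital account: capital transfers received from emigrants 161.4; financial account: domestic pension funds' purchases of foreign equities 1345.5, acquisition of a foreign subsidiary by a resident firm (outward FDI) 1627.0, sale of domestic government bonds to non-residents 883.9; primary income: interest received on holdings of foreign bonds 552.7, interest paid on external government debt 624.0; secondary income: pension payments received by residents from foreign governments 214.6, official foreign aid grants received (current) 188.2, personal remittances sent abroad by immigrant workers 373.6.)

6886.4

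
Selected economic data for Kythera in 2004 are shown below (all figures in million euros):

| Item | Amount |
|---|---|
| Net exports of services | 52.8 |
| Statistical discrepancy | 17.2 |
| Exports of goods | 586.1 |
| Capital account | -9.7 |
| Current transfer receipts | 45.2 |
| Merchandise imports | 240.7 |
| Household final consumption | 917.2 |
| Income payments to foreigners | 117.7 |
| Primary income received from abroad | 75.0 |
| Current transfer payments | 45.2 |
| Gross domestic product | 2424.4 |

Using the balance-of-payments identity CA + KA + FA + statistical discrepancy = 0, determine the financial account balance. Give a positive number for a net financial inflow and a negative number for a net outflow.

-363.0

Goods balance = 586.1 - 240.7 = 345.4
Services balance = 52.8
Trade balance (goods + services) = 345.4 + 52.8 = 398.2
Net primary income = 75.0 - 117.7 = -42.7
Net secondary income = 45.2 - 45.2 = 0.0
Current account = 398.2 + (-42.7) + 0.0 = 355.5
Financial account = -(355.5 + (-9.7) + 17.2) = -363.0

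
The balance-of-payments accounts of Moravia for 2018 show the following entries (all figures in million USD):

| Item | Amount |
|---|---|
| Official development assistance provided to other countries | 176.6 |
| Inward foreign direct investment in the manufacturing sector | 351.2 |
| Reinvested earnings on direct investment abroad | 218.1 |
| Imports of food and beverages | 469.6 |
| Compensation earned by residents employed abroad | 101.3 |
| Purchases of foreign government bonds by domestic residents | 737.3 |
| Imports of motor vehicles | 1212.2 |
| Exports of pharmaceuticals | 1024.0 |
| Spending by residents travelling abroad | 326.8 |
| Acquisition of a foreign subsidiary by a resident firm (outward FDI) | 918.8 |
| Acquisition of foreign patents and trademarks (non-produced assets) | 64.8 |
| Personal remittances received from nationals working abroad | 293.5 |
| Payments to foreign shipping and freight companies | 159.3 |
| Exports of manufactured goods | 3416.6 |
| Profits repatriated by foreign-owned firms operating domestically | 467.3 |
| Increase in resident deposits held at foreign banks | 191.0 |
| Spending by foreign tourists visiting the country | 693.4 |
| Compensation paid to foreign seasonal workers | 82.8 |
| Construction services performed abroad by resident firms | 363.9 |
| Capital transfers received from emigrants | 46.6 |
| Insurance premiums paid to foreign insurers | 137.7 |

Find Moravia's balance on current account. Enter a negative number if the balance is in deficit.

3078.5

Goods: 3416.6 - 469.6 + 1024.0 - 1212.2 = 2758.8
Services: -137.7 + 693.4 + 363.9 - 159.3 - 326.8 = 433.5
Primary income: -82.8 + 101.3 - 467.3 + 218.1 = -230.7
Secondary income: -176.6 + 293.5 = 116.9
Current account = 2758.8 + 433.5 + (-230.7) + 116.9 = 3078.5
(Excluded from the current account — financial account: inward foreign direct investment in the manufacturing sector 351.2, purchases of foreign government bonds by domestic residents 737.3, acquisition of a foreign subsidiary by a resident firm (outward FDI) 918.8, increase in resident deposits held at foreign banks 191.0; capital account: acquisition of foreign patents and trademarks (non-produced assets) 64.8, capital transfers received from emigrants 46.6.)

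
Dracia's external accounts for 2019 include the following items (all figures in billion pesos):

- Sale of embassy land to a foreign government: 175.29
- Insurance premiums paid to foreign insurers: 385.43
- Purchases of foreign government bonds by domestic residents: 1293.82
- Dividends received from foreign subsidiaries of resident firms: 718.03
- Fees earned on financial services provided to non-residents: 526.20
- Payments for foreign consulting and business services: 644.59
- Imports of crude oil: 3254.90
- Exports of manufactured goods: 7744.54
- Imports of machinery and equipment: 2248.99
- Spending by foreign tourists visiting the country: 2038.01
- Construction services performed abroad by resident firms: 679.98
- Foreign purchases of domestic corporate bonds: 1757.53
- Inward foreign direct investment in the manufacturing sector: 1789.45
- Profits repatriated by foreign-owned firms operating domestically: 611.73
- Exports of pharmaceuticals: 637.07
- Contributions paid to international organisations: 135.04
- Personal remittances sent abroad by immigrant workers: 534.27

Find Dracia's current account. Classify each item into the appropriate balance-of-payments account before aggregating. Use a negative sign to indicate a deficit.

Goods: -2248.99 - 3254.90 + 7744.54 + 637.07 = 2877.72
Services: -385.43 + 679.98 + 526.20 + 2038.01 - 644.59 = 2214.17
Primary income: -611.73 + 718.03 = 106.30
Secondary income: -534.27 - 135.04 = -669.31
Current account = 2877.72 + 2214.17 + 106.30 + (-669.31) = 4528.88
(Excluded from the current account — capital account: sale of embassy land to a foreign government 175.29; financial account: purchases of foreign government bonds by domestic residents 1293.82, foreign purchases of domestic corporate bonds 1757.53, inward foreign direct investment in the manufacturing sector 1789.45.)

4528.88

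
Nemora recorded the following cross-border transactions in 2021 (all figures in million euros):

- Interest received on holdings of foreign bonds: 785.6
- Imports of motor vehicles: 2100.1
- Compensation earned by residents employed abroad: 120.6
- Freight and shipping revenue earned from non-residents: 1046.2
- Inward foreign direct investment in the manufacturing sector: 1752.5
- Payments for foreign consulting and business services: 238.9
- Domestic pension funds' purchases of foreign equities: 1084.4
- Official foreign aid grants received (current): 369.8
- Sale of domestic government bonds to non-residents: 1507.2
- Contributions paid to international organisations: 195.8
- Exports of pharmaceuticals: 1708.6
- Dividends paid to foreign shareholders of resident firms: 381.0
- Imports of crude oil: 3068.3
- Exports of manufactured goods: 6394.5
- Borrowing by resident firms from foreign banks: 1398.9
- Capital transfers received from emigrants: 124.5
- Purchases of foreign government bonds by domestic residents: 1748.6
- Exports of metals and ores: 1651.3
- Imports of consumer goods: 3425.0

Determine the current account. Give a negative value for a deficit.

Goods: -2100.1 + 1708.6 + 6394.5 - 3425.0 + 1651.3 - 3068.3 = 1161.0
Services: -238.9 + 1046.2 = 807.3
Primary income: 120.6 + 785.6 - 381.0 = 525.2
Secondary income: -195.8 + 369.8 = 174.0
Current account = 1161.0 + 807.3 + 525.2 + 174.0 = 2667.5
(Excluded from the current account — financial account: inward foreign direct investment in the manufacturing sector 1752.5, domestic pension funds' purchases of foreign equities 1084.4, sale of domestic government bonds to non-residents 1507.2, borrowing by resident firms from foreign banks 1398.9, purchases of foreign government bonds by domestic residents 1748.6; capital account: capital transfers received from emigrants 124.5.)

2667.5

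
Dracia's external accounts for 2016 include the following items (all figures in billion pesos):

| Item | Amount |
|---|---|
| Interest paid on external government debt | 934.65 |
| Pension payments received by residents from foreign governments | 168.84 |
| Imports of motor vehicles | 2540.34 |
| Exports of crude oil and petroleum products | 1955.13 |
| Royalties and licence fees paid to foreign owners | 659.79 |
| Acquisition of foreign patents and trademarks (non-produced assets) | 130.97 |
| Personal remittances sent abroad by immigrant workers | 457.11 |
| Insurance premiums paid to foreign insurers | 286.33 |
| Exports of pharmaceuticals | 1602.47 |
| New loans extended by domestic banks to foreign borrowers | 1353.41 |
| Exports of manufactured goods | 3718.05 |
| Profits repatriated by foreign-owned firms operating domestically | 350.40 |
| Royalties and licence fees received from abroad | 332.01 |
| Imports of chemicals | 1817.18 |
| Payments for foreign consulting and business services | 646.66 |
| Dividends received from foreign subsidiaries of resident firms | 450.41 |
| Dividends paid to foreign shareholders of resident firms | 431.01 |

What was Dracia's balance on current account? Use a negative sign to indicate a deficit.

103.44

Goods: 1602.47 - 2540.34 + 3718.05 + 1955.13 - 1817.18 = 2918.13
Services: -286.33 - 659.79 + 332.01 - 646.66 = -1260.77
Primary income: -431.01 - 934.65 + 450.41 - 350.40 = -1265.65
Secondary income: -457.11 + 168.84 = -288.27
Current account = 2918.13 + (-1260.77) + (-1265.65) + (-288.27) = 103.44
(Excluded from the current account — capital account: acquisition of foreign patents and trademarks (non-produced assets) 130.97; financial account: new loans extended by domestic banks to foreign borrowers 1353.41.)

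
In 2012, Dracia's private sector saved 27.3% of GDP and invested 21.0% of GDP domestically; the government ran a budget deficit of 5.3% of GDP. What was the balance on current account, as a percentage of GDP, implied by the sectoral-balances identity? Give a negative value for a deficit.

By the sectoral-balances identity, CA = (S_private - I) + (T - G).
Private balance = 27.3 - 21.0 = 6.3
Government balance (T - G) = -5.3
CA = 6.3 + (-5.3) = 1.0

1.0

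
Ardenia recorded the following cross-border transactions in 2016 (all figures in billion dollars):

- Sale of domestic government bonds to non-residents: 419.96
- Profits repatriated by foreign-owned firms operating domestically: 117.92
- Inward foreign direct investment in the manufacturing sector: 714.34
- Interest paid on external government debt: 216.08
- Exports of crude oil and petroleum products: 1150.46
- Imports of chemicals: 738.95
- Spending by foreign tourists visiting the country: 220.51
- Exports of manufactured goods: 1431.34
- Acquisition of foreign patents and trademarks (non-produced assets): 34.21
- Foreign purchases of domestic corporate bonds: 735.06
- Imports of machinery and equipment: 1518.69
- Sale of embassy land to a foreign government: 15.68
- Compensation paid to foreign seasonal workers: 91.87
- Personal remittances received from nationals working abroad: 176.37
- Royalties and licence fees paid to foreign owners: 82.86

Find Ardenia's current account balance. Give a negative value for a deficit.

212.31

Goods: -738.95 - 1518.69 + 1150.46 + 1431.34 = 324.16
Services: -82.86 + 220.51 = 137.65
Primary income: -216.08 - 91.87 - 117.92 = -425.87
Secondary income: 176.37
Current account = 324.16 + 137.65 + (-425.87) + 176.37 = 212.31
(Excluded from the current account — financial account: sale of domestic government bonds to non-residents 419.96, inward foreign direct investment in the manufacturing sector 714.34, foreign purchases of domestic corporate bonds 735.06; capital account: acquisition of foreign patents and trademarks (non-produced assets) 34.21, sale of embassy land to a foreign government 15.68.)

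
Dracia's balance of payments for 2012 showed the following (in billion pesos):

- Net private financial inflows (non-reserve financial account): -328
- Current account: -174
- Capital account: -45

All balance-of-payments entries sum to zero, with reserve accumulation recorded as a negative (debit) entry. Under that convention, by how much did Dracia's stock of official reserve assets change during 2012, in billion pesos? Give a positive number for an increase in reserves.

-547

Official reserve transactions balance = -((-174) + (-45) + (-328)) = 547
An accumulation of reserves is recorded as a debit (negative entry), so the change in the stock of reserves is the negative of that balance.
Change in official reserves = -(547) = -547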